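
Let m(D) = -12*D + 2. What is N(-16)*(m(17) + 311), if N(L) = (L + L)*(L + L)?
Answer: 111616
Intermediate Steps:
N(L) = 4*L² (N(L) = (2*L)*(2*L) = 4*L²)
m(D) = 2 - 12*D
N(-16)*(m(17) + 311) = (4*(-16)²)*((2 - 12*17) + 311) = (4*256)*((2 - 204) + 311) = 1024*(-202 + 311) = 1024*109 = 111616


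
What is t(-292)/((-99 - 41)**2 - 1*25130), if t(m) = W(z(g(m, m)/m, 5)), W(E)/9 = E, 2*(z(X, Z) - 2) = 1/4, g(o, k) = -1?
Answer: -153/44240 ≈ -0.0034584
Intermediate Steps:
z(X, Z) = 17/8 (z(X, Z) = 2 + (1/2)/4 = 2 + (1/2)*(1/4) = 2 + 1/8 = 17/8)
W(E) = 9*E
t(m) = 153/8 (t(m) = 9*(17/8) = 153/8)
t(-292)/((-99 - 41)**2 - 1*25130) = 153/(8*((-99 - 41)**2 - 1*25130)) = 153/(8*((-140)**2 - 25130)) = 153/(8*(19600 - 25130)) = (153/8)/(-5530) = (153/8)*(-1/5530) = -153/44240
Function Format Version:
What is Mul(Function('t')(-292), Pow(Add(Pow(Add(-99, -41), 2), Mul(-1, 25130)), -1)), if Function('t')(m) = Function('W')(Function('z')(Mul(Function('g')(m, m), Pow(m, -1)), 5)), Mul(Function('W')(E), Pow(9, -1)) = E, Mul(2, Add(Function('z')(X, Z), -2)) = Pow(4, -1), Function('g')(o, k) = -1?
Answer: Rational(-153, 44240) ≈ -0.0034584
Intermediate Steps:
Function('z')(X, Z) = Rational(17, 8) (Function('z')(X, Z) = Add(2, Mul(Rational(1, 2), Pow(4, -1))) = Add(2, Mul(Rational(1, 2), Rational(1, 4))) = Add(2, Rational(1, 8)) = Rational(17, 8))
Function('W')(E) = Mul(9, E)
Function('t')(m) = Rational(153, 8) (Function('t')(m) = Mul(9, Rational(17, 8)) = Rational(153, 8))
Mul(Function('t')(-292), Pow(Add(Pow(Add(-99, -41), 2), Mul(-1, 25130)), -1)) = Mul(Rational(153, 8), Pow(Add(Pow(Add(-99, -41), 2), Mul(-1, 25130)), -1)) = Mul(Rational(153, 8), Pow(Add(Pow(-140, 2), -25130), -1)) = Mul(Rational(153, 8), Pow(Add(19600, -25130), -1)) = Mul(Rational(153, 8), Pow(-5530, -1)) = Mul(Rational(153, 8), Rational(-1, 5530)) = Rational(-153, 44240)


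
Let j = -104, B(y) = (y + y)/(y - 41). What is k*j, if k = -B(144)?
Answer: 29952/103 ≈ 290.80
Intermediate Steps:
B(y) = 2*y/(-41 + y) (B(y) = (2*y)/(-41 + y) = 2*y/(-41 + y))
k = -288/103 (k = -2*144/(-41 + 144) = -2*144/103 = -1*288/103 = -288/103 ≈ -2.7961)
k*j = -288/103*(-104) = 29952/103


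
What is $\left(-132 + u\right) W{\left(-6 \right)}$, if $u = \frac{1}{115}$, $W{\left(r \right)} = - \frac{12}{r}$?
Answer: $- \frac{30358}{115} \approx -263.98$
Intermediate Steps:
$u = \frac{1}{115} \approx 0.0086956$
$\left(-132 + u\right) W{\left(-6 \right)} = \left(-132 + \frac{1}{115}\right) \left(- \frac{12}{-6}\right) = - \frac{15179 \left(\left(-12\right) \left(- \frac{1}{6}\right)\right)}{115} = \left(- \frac{15179}{115}\right) 2 = - \frac{30358}{115}$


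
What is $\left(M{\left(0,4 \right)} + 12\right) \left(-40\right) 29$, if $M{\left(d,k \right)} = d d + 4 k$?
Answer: $-32480$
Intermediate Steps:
$M{\left(d,k \right)} = d^{2} + 4 k$
$\left(M{\left(0,4 \right)} + 12\right) \left(-40\right) 29 = \left(\left(0^{2} + 4 \cdot 4\right) + 12\right) \left(-40\right) 29 = \left(\left(0 + 16\right) + 12\right) \left(-40\right) 29 = \left(16 + 12\right) \left(-40\right) 29 = 28 \left(-40\right) 29 = \left(-1120\right) 29 = -32480$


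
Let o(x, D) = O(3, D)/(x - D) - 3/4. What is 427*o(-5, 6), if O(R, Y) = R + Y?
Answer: -29463/44 ≈ -669.61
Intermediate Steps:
o(x, D) = -¾ + (3 + D)/(x - D) (o(x, D) = (3 + D)/(x - D) - 3/4 = (3 + D)/(x - D) - 3*¼ = (3 + D)/(x - D) - ¾ = -¾ + (3 + D)/(x - D))
427*o(-5, 6) = 427*((-12 - 7*6 + 3*(-5))/(4*(6 - 1*(-5)))) = 427*((-12 - 42 - 15)/(4*(6 + 5))) = 427*((¼)*(-69)/11) = 427*((¼)*(1/11)*(-69)) = 427*(-69/44) = -29463/44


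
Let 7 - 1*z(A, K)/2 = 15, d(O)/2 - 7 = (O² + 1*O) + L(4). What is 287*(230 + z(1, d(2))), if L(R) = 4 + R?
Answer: 61418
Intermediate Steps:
d(O) = 30 + 2*O + 2*O² (d(O) = 14 + 2*((O² + 1*O) + (4 + 4)) = 14 + 2*((O² + O) + 8) = 14 + 2*((O + O²) + 8) = 14 + 2*(8 + O + O²) = 14 + (16 + 2*O + 2*O²) = 30 + 2*O + 2*O²)
z(A, K) = -16 (z(A, K) = 14 - 2*15 = 14 - 30 = -16)
287*(230 + z(1, d(2))) = 287*(230 - 16) = 287*214 = 61418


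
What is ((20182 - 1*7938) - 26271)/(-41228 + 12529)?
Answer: 14027/28699 ≈ 0.48876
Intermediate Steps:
((20182 - 1*7938) - 26271)/(-41228 + 12529) = ((20182 - 7938) - 26271)/(-28699) = (12244 - 26271)*(-1/28699) = -14027*(-1/28699) = 14027/28699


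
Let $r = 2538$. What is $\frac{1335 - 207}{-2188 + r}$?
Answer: $\frac{564}{175} \approx 3.2229$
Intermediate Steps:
$\frac{1335 - 207}{-2188 + r} = \frac{1335 - 207}{-2188 + 2538} = \frac{1128}{350} = 1128 \cdot \frac{1}{350} = \frac{564}{175}$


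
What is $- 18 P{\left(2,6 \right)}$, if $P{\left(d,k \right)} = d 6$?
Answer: $-216$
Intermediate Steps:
$P{\left(d,k \right)} = 6 d$
$- 18 P{\left(2,6 \right)} = - 18 \cdot 6 \cdot 2 = \left(-18\right) 12 = -216$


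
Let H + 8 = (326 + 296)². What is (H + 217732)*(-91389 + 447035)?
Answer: 215026416768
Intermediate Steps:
H = 386876 (H = -8 + (326 + 296)² = -8 + 622² = -8 + 386884 = 386876)
(H + 217732)*(-91389 + 447035) = (386876 + 217732)*(-91389 + 447035) = 604608*355646 = 215026416768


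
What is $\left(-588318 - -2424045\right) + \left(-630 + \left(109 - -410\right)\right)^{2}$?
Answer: $1848048$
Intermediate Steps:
$\left(-588318 - -2424045\right) + \left(-630 + \left(109 - -410\right)\right)^{2} = \left(-588318 + 2424045\right) + \left(-630 + \left(109 + 410\right)\right)^{2} = 1835727 + \left(-630 + 519\right)^{2} = 1835727 + \left(-111\right)^{2} = 1835727 + 12321 = 1848048$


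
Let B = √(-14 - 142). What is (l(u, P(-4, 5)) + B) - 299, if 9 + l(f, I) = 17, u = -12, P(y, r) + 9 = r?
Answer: -291 + 2*I*√39 ≈ -291.0 + 12.49*I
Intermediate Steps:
P(y, r) = -9 + r
l(f, I) = 8 (l(f, I) = -9 + 17 = 8)
B = 2*I*√39 (B = √(-156) = 2*I*√39 ≈ 12.49*I)
(l(u, P(-4, 5)) + B) - 299 = (8 + 2*I*√39) - 299 = -291 + 2*I*√39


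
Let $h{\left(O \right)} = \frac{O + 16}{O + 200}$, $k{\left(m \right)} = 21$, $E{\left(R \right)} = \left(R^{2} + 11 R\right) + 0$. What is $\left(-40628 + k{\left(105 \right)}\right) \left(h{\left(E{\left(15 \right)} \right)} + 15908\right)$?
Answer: $- \frac{190571209241}{295} \approx -6.46 \cdot 10^{8}$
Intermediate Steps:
$E{\left(R \right)} = R^{2} + 11 R$
$h{\left(O \right)} = \frac{16 + O}{200 + O}$
$\left(-40628 + k{\left(105 \right)}\right) \left(h{\left(E{\left(15 \right)} \right)} + 15908\right) = \left(-40628 + 21\right) \left(\frac{16 + 15 \left(11 + 15\right)}{200 + 15 \left(11 + 15\right)} + 15908\right) = - 40607 \left(\frac{16 + 15 \cdot 26}{200 + 15 \cdot 26} + 15908\right) = - 40607 \left(\frac{16 + 390}{200 + 390} + 15908\right) = - 40607 \left(\frac{1}{590} \cdot 406 + 15908\right) = - 40607 \left(\frac{203}{295} + 15908\right) = \left(-40607\right) \frac{4693063}{295} = - \frac{190571209241}{295}$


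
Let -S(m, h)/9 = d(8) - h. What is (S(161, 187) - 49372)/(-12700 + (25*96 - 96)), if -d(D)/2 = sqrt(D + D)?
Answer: 47617/10396 ≈ 4.5803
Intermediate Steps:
d(D) = -2*sqrt(2)*sqrt(D) (d(D) = -2*sqrt(D + D) = -2*sqrt(2)*sqrt(D))
S(m, h) = 72 + 9*h (S(m, h) = -9*(-2*sqrt(2)*sqrt(8) - h) = -9*(-2*sqrt(2)*2*sqrt(2) - h) = -9*(-8 - h) = 72 + 9*h)
(S(161, 187) - 49372)/(-12700 + (25*96 - 96)) = ((72 + 9*187) - 49372)/(-12700 + (25*96 - 96)) = ((72 + 1683) - 49372)/(-12700 + (2400 - 96)) = (1755 - 49372)/(-12700 + 2304) = -47617/(-10396) = -47617*(-1/10396) = 47617/10396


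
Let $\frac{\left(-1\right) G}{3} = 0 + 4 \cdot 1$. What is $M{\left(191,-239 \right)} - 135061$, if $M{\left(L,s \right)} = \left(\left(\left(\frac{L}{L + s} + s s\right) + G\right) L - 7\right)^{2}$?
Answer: $\frac{274092555435684481}{2304} \approx 1.1896 \cdot 10^{14}$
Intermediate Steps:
$G = -12$ ($G = - 3 \left(0 + 4 \cdot 1\right) = - 3 \left(0 + 4\right) = \left(-3\right) 4 = -12$)
$M{\left(L,s \right)} = \left(-7 + L \left(-12 + s^{2} + \frac{L}{L + s}\right)\right)^{2}$ ($M{\left(L,s \right)} = \left(\left(\left(\frac{L}{L + s} + s s\right) - 12\right) L - 7\right)^{2} = \left(\left(\left(\frac{L}{L + s} + s^{2}\right) - 12\right) L - 7\right)^{2} = \left(\left(\left(s^{2} + \frac{L}{L + s}\right) - 12\right) L - 7\right)^{2} = \left(\left(-12 + s^{2} + \frac{L}{L + s}\right) L - 7\right)^{2} = \left(L \left(-12 + s^{2} + \frac{L}{L + s}\right) - 7\right)^{2} = \left(-7 + L \left(-12 + s^{2} + \frac{L}{L + s}\right)\right)^{2}$)
$M{\left(191,-239 \right)} - 135061 = \frac{\left(7 \cdot 191 + 7 \left(-239\right) + 11 \cdot 191^{2} - 191 \left(-239\right)^{3} - 191^{2} \left(-239\right)^{2} + 12 \cdot 191 \left(-239\right)\right)^{2}}{\left(191 - 239\right)^{2}} - 135061 = \frac{\left(1337 - 1673 + 11 \cdot 36481 - 191 \left(-13651919\right) - 36481 \cdot 57121 - 547788\right)^{2}}{2304} - 135061 = \frac{\left(1337 - 1673 + 401291 + 2607516529 - 2083831201 - 547788\right)^{2}}{2304} - 135061 = \frac{523538495^{2}}{2304} - 135061 = \frac{1}{2304} \cdot 274092555746865025 - 135061 = \frac{274092555746865025}{2304} - 135061 = \frac{274092555435684481}{2304}$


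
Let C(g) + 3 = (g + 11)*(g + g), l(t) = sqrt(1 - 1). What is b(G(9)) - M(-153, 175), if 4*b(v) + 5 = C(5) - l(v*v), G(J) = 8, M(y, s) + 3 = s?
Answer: -134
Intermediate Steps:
M(y, s) = -3 + s
l(t) = 0 (l(t) = sqrt(0) = 0)
C(g) = -3 + 2*g*(11 + g) (C(g) = -3 + (g + 11)*(g + g) = -3 + (11 + g)*(2*g) = -3 + 2*g*(11 + g))
b(v) = 38 (b(v) = -5/4 + ((-3 + 2*5**2 + 22*5) - 1*0)/4 = -5/4 + ((-3 + 2*25 + 110) + 0)/4 = -5/4 + ((-3 + 50 + 110) + 0)/4 = -5/4 + (157 + 0)/4 = -5/4 + (1/4)*157 = -5/4 + 157/4 = 38)
b(G(9)) - M(-153, 175) = 38 - (-3 + 175) = 38 - 1*172 = 38 - 172 = -134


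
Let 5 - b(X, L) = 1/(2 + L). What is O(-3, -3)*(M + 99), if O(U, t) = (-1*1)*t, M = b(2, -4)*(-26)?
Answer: -132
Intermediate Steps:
b(X, L) = 5 - 1/(2 + L)
M = -143 (M = ((9 + 5*(-4))/(2 - 4))*(-26) = ((9 - 20)/(-2))*(-26) = -½*(-11)*(-26) = (11/2)*(-26) = -143)
O(U, t) = -t
O(-3, -3)*(M + 99) = (-1*(-3))*(-143 + 99) = 3*(-44) = -132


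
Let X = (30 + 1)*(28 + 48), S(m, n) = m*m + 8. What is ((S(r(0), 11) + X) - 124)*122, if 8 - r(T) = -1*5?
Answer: 293898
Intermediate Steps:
r(T) = 13 (r(T) = 8 - (-1)*5 = 8 - 1*(-5) = 8 + 5 = 13)
S(m, n) = 8 + m² (S(m, n) = m² + 8 = 8 + m²)
X = 2356 (X = 31*76 = 2356)
((S(r(0), 11) + X) - 124)*122 = (((8 + 13²) + 2356) - 124)*122 = (((8 + 169) + 2356) - 124)*122 = ((177 + 2356) - 124)*122 = (2533 - 124)*122 = 2409*122 = 293898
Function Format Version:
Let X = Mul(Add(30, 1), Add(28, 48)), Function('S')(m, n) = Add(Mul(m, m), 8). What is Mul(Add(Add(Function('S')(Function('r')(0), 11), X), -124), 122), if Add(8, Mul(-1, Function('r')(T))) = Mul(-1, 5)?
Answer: 293898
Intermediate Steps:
Function('r')(T) = 13 (Function('r')(T) = Add(8, Mul(-1, Mul(-1, 5))) = Add(8, Mul(-1, -5)) = Add(8, 5) = 13)
Function('S')(m, n) = Add(8, Pow(m, 2)) (Function('S')(m, n) = Add(Pow(m, 2), 8) = Add(8, Pow(m, 2)))
X = 2356 (X = Mul(31, 76) = 2356)
Mul(Add(Add(Function('S')(Function('r')(0), 11), X), -124), 122) = Mul(Add(Add(Add(8, Pow(13, 2)), 2356), -124), 122) = Mul(Add(Add(Add(8, 169), 2356), -124), 122) = Mul(Add(Add(177, 2356), -124), 122) = Mul(Add(2533, -124), 122) = Mul(2409, 122) = 293898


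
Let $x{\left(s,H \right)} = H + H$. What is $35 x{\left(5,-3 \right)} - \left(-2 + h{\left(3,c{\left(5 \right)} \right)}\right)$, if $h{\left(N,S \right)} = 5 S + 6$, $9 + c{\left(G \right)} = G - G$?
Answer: $-169$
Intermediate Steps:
$c{\left(G \right)} = -9$ ($c{\left(G \right)} = -9 + \left(G - G\right) = -9 + 0 = -9$)
$x{\left(s,H \right)} = 2 H$
$h{\left(N,S \right)} = 6 + 5 S$
$35 x{\left(5,-3 \right)} - \left(-2 + h{\left(3,c{\left(5 \right)} \right)}\right) = 35 \cdot 2 \left(-3\right) + \left(2 - \left(6 + 5 \left(-9\right)\right)\right) = 35 \left(-6\right) + \left(2 - \left(6 - 45\right)\right) = -210 + \left(2 - -39\right) = -210 + \left(2 + 39\right) = -210 + 41 = -169$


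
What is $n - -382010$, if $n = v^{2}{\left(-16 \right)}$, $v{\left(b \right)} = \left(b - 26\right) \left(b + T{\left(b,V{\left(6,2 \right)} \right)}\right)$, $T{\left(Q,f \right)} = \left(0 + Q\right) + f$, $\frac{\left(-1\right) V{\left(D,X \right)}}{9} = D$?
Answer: $13428554$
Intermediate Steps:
$V{\left(D,X \right)} = - 9 D$
$T{\left(Q,f \right)} = Q + f$
$v{\left(b \right)} = \left(-54 + 2 b\right) \left(-26 + b\right)$ ($v{\left(b \right)} = \left(b - 26\right) \left(b + \left(b - 54\right)\right) = \left(-26 + b\right) \left(b + \left(b - 54\right)\right) = \left(-26 + b\right) \left(b + \left(-54 + b\right)\right) = \left(-26 + b\right) \left(-54 + 2 b\right) = \left(-54 + 2 b\right) \left(-26 + b\right)$)
$n = 13046544$ ($n = \left(1404 - -1696 + 2 \left(-16\right)^{2}\right)^{2} = \left(1404 + 1696 + 2 \cdot 256\right)^{2} = \left(1404 + 1696 + 512\right)^{2} = 3612^{2} = 13046544$)
$n - -382010 = 13046544 - -382010 = 13046544 + 382010 = 13428554$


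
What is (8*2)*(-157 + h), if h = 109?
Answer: -768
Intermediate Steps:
(8*2)*(-157 + h) = (8*2)*(-157 + 109) = 16*(-48) = -768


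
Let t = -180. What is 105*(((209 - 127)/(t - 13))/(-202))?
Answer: 4305/19493 ≈ 0.22085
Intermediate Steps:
105*(((209 - 127)/(t - 13))/(-202)) = 105*(((209 - 127)/(-180 - 13))/(-202)) = 105*((82/(-193))*(-1/202)) = 105*((82*(-1/193))*(-1/202)) = 105*(-82/193*(-1/202)) = 105*(41/19493) = 4305/19493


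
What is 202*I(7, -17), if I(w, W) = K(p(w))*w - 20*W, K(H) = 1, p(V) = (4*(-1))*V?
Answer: 70094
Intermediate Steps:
p(V) = -4*V
I(w, W) = w - 20*W (I(w, W) = 1*w - 20*W = w - 20*W)
202*I(7, -17) = 202*(7 - 20*(-17)) = 202*(7 + 340) = 202*347 = 70094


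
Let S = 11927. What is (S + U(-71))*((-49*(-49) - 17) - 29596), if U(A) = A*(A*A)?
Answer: 9414916608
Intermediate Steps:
U(A) = A³ (U(A) = A*A² = A³)
(S + U(-71))*((-49*(-49) - 17) - 29596) = (11927 + (-71)³)*((-49*(-49) - 17) - 29596) = (11927 - 357911)*((2401 - 17) - 29596) = -345984*(2384 - 29596) = -345984*(-27212) = 9414916608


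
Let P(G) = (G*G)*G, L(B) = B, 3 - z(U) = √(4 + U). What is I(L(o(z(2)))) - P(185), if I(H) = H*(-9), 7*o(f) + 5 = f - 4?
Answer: -44321321/7 + 9*√6/7 ≈ -6.3316e+6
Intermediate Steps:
z(U) = 3 - √(4 + U)
o(f) = -9/7 + f/7 (o(f) = -5/7 + (f - 4)/7 = -5/7 + (-4 + f)/7 = -5/7 + (-4/7 + f/7) = -9/7 + f/7)
I(H) = -9*H
P(G) = G³ (P(G) = G²*G = G³)
I(L(o(z(2)))) - P(185) = -9*(-9/7 + (3 - √(4 + 2))/7) - 1*185³ = -9*(-9/7 + (3 - √6)/7) - 1*6331625 = -9*(-9/7 + (3/7 - √6/7)) - 6331625 = -9*(-6/7 - √6/7) - 6331625 = (54/7 + 9*√6/7) - 6331625 = -44321321/7 + 9*√6/7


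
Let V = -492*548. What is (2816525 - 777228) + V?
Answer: 1769681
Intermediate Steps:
V = -269616
(2816525 - 777228) + V = (2816525 - 777228) - 269616 = 2039297 - 269616 = 1769681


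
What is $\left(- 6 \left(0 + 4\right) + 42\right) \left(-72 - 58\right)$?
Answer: $-2340$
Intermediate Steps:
$\left(- 6 \left(0 + 4\right) + 42\right) \left(-72 - 58\right) = \left(\left(-6\right) 4 + 42\right) \left(-72 - 58\right) = \left(-24 + 42\right) \left(-130\right) = 18 \left(-130\right) = -2340$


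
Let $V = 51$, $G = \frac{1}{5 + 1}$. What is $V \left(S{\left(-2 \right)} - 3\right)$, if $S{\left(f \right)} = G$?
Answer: $- \frac{289}{2} \approx -144.5$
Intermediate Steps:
$G = \frac{1}{6} \approx 0.16667$
$S{\left(f \right)} = \frac{1}{6}$
$V \left(S{\left(-2 \right)} - 3\right) = 51 \left(\frac{1}{6} - 3\right) = 51 \left(- \frac{17}{6}\right) = - \frac{289}{2}$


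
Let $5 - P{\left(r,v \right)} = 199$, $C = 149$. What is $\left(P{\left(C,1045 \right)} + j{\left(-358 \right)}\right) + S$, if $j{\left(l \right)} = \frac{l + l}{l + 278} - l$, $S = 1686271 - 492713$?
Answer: $\frac{23874619}{20} \approx 1.1937 \cdot 10^{6}$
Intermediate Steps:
$P{\left(r,v \right)} = -194$ ($P{\left(r,v \right)} = 5 - 199 = -194$)
$S = 1193558$ ($S = 1686271 - 492713 = 1193558$)
$j{\left(l \right)} = - l + \frac{2 l}{278 + l}$ ($j{\left(l \right)} = \frac{2 l}{278 + l} - l = - l + \frac{2 l}{278 + l}$)
$\left(P{\left(C,1045 \right)} + j{\left(-358 \right)}\right) + S = \left(-194 - - \frac{358 \left(276 - 358\right)}{278 - 358}\right) + 1193558 = \left(-194 - \left(-358\right) \frac{1}{-80} \left(-82\right)\right) + 1193558 = \left(-194 - \left(-358\right) \left(- \frac{1}{80}\right) \left(-82\right)\right) + 1193558 = \left(-194 + \frac{7339}{20}\right) + 1193558 = \frac{3459}{20} + 1193558 = \frac{23874619}{20}$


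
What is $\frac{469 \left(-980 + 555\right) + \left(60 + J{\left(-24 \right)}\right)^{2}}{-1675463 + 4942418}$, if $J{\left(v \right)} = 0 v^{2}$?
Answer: $- \frac{39145}{653391} \approx -0.059911$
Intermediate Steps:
$J{\left(v \right)} = 0$
$\frac{469 \left(-980 + 555\right) + \left(60 + J{\left(-24 \right)}\right)^{2}}{-1675463 + 4942418} = \frac{469 \left(-980 + 555\right) + \left(60 + 0\right)^{2}}{-1675463 + 4942418} = \frac{469 \left(-425\right) + 60^{2}}{3266955} = \left(-199325 + 3600\right) \frac{1}{3266955} = \left(-195725\right) \frac{1}{3266955} = - \frac{39145}{653391}$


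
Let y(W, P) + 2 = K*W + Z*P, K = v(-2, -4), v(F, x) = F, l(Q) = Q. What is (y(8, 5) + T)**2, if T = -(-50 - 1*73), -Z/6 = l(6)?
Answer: 5625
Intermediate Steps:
Z = -36 (Z = -6*6 = -36)
K = -2
y(W, P) = -2 - 36*P - 2*W (y(W, P) = -2 + (-2*W - 36*P) = -2 + (-36*P - 2*W) = -2 - 36*P - 2*W)
T = 123 (T = -(-50 - 73) = -1*(-123) = 123)
(y(8, 5) + T)**2 = ((-2 - 36*5 - 2*8) + 123)**2 = ((-2 - 180 - 16) + 123)**2 = (-198 + 123)**2 = (-75)**2 = 5625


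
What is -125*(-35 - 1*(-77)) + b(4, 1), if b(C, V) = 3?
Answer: -5247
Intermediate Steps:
-125*(-35 - 1*(-77)) + b(4, 1) = -125*(-35 - 1*(-77)) + 3 = -125*(-35 + 77) + 3 = -125*42 + 3 = -5250 + 3 = -5247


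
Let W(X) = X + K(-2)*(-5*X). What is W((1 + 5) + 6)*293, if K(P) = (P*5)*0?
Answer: 3516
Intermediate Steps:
K(P) = 0 (K(P) = (5*P)*0 = 0)
W(X) = X (W(X) = X + 0*(-5*X) = X + 0 = X)
W((1 + 5) + 6)*293 = ((1 + 5) + 6)*293 = (6 + 6)*293 = 12*293 = 3516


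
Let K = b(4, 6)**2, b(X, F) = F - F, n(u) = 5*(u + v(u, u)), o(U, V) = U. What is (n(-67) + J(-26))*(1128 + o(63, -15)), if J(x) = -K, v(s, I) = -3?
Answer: -416850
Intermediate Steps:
n(u) = -15 + 5*u (n(u) = 5*(u - 3) = 5*(-3 + u) = -15 + 5*u)
b(X, F) = 0
K = 0 (K = 0**2 = 0)
J(x) = 0 (J(x) = -1*0 = 0)
(n(-67) + J(-26))*(1128 + o(63, -15)) = ((-15 + 5*(-67)) + 0)*(1128 + 63) = ((-15 - 335) + 0)*1191 = (-350 + 0)*1191 = -350*1191 = -416850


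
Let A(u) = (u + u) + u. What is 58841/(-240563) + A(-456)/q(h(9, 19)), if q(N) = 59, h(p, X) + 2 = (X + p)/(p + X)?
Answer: -332561803/14193217 ≈ -23.431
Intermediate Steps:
h(p, X) = -1 (h(p, X) = -2 + (X + p)/(p + X) = -2 + (X + p)/(X + p) = -2 + 1 = -1)
A(u) = 3*u (A(u) = 2*u + u = 3*u)
58841/(-240563) + A(-456)/q(h(9, 19)) = 58841/(-240563) + (3*(-456))/59 = 58841*(-1/240563) - 1368*1/59 = -58841/240563 - 1368/59 = -332561803/14193217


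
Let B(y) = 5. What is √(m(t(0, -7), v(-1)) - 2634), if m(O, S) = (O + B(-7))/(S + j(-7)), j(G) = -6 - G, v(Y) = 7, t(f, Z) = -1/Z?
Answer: I*√516138/14 ≈ 51.316*I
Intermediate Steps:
m(O, S) = (5 + O)/(1 + S) (m(O, S) = (O + 5)/(S + (-6 - 1*(-7))) = (5 + O)/(S + (-6 + 7)) = (5 + O)/(S + 1) = (5 + O)/(1 + S))
√(m(t(0, -7), v(-1)) - 2634) = √((5 - 1/(-7))/(1 + 7) - 2634) = √((5 - 1*(-⅐))/8 - 2634) = √((5 + ⅐)/8 - 2634) = √((⅛)*(36/7) - 2634) = √(9/14 - 2634) = √(-36867/14) = I*√516138/14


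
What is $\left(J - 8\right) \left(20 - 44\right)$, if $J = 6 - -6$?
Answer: $-96$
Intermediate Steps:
$J = 12$ ($J = 6 + 6 = 12$)
$\left(J - 8\right) \left(20 - 44\right) = \left(12 - 8\right) \left(20 - 44\right) = \left(12 - 8\right) \left(-24\right) = 4 \left(-24\right) = -96$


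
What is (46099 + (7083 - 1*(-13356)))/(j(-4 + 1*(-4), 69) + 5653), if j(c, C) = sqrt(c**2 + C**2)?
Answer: 188069657/15975792 - 166345*sqrt(193)/15975792 ≈ 11.628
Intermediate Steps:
j(c, C) = sqrt(C**2 + c**2)
(46099 + (7083 - 1*(-13356)))/(j(-4 + 1*(-4), 69) + 5653) = (46099 + (7083 - 1*(-13356)))/(sqrt(69**2 + (-4 + 1*(-4))**2) + 5653) = (46099 + (7083 + 13356))/(sqrt(4761 + (-4 - 4)**2) + 5653) = (46099 + 20439)/(sqrt(4761 + (-8)**2) + 5653) = 66538/(sqrt(4761 + 64) + 5653) = 66538/(sqrt(4825) + 5653) = 66538/(5*sqrt(193) + 5653) = 66538/(5653 + 5*sqrt(193))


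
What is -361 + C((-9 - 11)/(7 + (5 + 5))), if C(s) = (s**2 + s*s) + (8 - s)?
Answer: -100877/289 ≈ -349.06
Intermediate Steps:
C(s) = 8 - s + 2*s**2 (C(s) = (s**2 + s**2) + (8 - s) = 2*s**2 + (8 - s) = 8 - s + 2*s**2)
-361 + C((-9 - 11)/(7 + (5 + 5))) = -361 + (8 - (-9 - 11)/(7 + (5 + 5)) + 2*((-9 - 11)/(7 + (5 + 5)))**2) = -361 + (8 - (-20)/(7 + 10) + 2*(-20/(7 + 10))**2) = -361 + (8 - (-20)/17 + 2*(-20/17)**2) = -361 + (8 - (-20)/17 + 2*(-20*1/17)**2) = -361 + (8 - 1*(-20/17) + 2*(-20/17)**2) = -361 + (8 + 20/17 + 2*(400/289)) = -361 + (8 + 20/17 + 800/289) = -361 + 3452/289 = -100877/289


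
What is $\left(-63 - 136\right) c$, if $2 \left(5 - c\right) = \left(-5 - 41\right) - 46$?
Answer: $-10149$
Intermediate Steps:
$c = 51$ ($c = 5 - \frac{\left(-5 - 41\right) - 46}{2} = 5 - \frac{-46 - 46}{2} = 5 - -46 = 5 + 46 = 51$)
$\left(-63 - 136\right) c = \left(-63 - 136\right) 51 = \left(-199\right) 51 = -10149$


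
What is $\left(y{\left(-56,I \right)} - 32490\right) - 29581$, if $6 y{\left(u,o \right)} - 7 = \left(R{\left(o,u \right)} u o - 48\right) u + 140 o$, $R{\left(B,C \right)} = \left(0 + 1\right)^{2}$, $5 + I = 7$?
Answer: $- \frac{363179}{6} \approx -60530.0$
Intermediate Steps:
$I = 2$ ($I = -5 + 7 = 2$)
$R{\left(B,C \right)} = 1$ ($R{\left(B,C \right)} = 1^{2} = 1$)
$y{\left(u,o \right)} = \frac{7}{6} + \frac{70 o}{3} + \frac{u \left(-48 + o u\right)}{6}$ ($y{\left(u,o \right)} = \frac{7}{6} + \frac{\left(1 u o - 48\right) u + 140 o}{6} = \frac{7}{6} + \frac{\left(u o - 48\right) u + 140 o}{6} = \frac{7}{6} + \frac{\left(o u - 48\right) u + 140 o}{6} = \frac{7}{6} + \frac{\left(-48 + o u\right) u + 140 o}{6} = \frac{7}{6} + \frac{u \left(-48 + o u\right) + 140 o}{6} = \frac{7}{6} + \frac{140 o + u \left(-48 + o u\right)}{6} = \frac{7}{6} + \left(\frac{70 o}{3} + \frac{u \left(-48 + o u\right)}{6}\right) = \frac{7}{6} + \frac{70 o}{3} + \frac{u \left(-48 + o u\right)}{6}$)
$\left(y{\left(-56,I \right)} - 32490\right) - 29581 = \left(\left(\frac{7}{6} - -448 + \frac{70}{3} \cdot 2 + \frac{1}{6} \cdot 2 \left(-56\right)^{2}\right) - 32490\right) - 29581 = \left(\left(\frac{7}{6} + 448 + \frac{140}{3} + \frac{1}{6} \cdot 2 \cdot 3136\right) - 32490\right) - 29581 = \left(\left(\frac{7}{6} + 448 + \frac{140}{3} + \frac{3136}{3}\right) - 32490\right) - 29581 = \left(\frac{9247}{6} - 32490\right) - 29581 = - \frac{185693}{6} - 29581 = - \frac{363179}{6}$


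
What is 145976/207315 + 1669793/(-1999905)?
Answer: -3615666901/27640687005 ≈ -0.13081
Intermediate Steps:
145976/207315 + 1669793/(-1999905) = 145976*(1/207315) + 1669793*(-1/1999905) = 145976/207315 - 1669793/1999905 = -3615666901/27640687005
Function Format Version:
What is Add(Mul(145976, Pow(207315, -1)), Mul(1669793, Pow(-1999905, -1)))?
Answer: Rational(-3615666901, 27640687005) ≈ -0.13081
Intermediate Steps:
Add(Mul(145976, Pow(207315, -1)), Mul(1669793, Pow(-1999905, -1))) = Add(Mul(145976, Rational(1, 207315)), Mul(1669793, Rational(-1, 1999905))) = Add(Rational(145976, 207315), Rational(-1669793, 1999905)) = Rational(-3615666901, 27640687005)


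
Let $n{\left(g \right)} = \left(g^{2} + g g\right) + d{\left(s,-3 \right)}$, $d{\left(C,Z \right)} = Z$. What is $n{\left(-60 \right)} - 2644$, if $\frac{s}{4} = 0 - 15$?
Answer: $4553$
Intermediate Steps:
$s = -60$ ($s = 4 \left(0 - 15\right) = 4 \left(-15\right) = -60$)
$n{\left(g \right)} = -3 + 2 g^{2}$ ($n{\left(g \right)} = \left(g^{2} + g g\right) - 3 = \left(g^{2} + g^{2}\right) - 3 = 2 g^{2} - 3 = -3 + 2 g^{2}$)
$n{\left(-60 \right)} - 2644 = \left(-3 + 2 \left(-60\right)^{2}\right) - 2644 = \left(-3 + 2 \cdot 3600\right) - 2644 = \left(-3 + 7200\right) - 2644 = 7197 - 2644 = 4553$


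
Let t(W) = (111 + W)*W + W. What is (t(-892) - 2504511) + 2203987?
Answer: 395236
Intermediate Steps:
t(W) = W + W*(111 + W) (t(W) = W*(111 + W) + W = W + W*(111 + W))
(t(-892) - 2504511) + 2203987 = (-892*(112 - 892) - 2504511) + 2203987 = (-892*(-780) - 2504511) + 2203987 = (695760 - 2504511) + 2203987 = -1808751 + 2203987 = 395236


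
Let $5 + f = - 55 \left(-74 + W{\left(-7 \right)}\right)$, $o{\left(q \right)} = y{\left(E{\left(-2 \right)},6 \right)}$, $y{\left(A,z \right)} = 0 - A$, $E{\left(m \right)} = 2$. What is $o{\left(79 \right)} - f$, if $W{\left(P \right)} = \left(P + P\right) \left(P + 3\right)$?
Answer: $-987$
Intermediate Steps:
$y{\left(A,z \right)} = - A$
$W{\left(P \right)} = 2 P \left(3 + P\right)$
$o{\left(q \right)} = -2$ ($o{\left(q \right)} = \left(-1\right) 2 = -2$)
$f = 985$ ($f = -5 - 55 \left(-74 + 2 \left(-7\right) \left(3 - 7\right)\right) = -5 - 55 \left(-74 + 2 \left(-7\right) \left(-4\right)\right) = -5 - 55 \left(-74 + 56\right) = -5 - -990 = -5 + 990 = 985$)
$o{\left(79 \right)} - f = -2 - 985 = -987$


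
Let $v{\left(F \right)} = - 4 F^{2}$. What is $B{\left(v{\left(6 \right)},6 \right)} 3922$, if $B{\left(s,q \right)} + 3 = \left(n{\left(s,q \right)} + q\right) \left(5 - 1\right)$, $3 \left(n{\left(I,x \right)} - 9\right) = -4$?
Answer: $\frac{607910}{3} \approx 2.0264 \cdot 10^{5}$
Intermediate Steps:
$n{\left(I,x \right)} = \frac{23}{3}$ ($n{\left(I,x \right)} = 9 + \frac{1}{3} \left(-4\right) = 9 - \frac{4}{3} = \frac{23}{3}$)
$B{\left(s,q \right)} = \frac{83}{3} + 4 q$ ($B{\left(s,q \right)} = -3 + \left(\frac{23}{3} + q\right) \left(5 - 1\right) = -3 + \left(\frac{23}{3} + q\right) 4 = -3 + \left(\frac{92}{3} + 4 q\right) = \frac{83}{3} + 4 q$)
$B{\left(v{\left(6 \right)},6 \right)} 3922 = \left(\frac{83}{3} + 4 \cdot 6\right) 3922 = \left(\frac{83}{3} + 24\right) 3922 = \frac{155}{3} \cdot 3922 = \frac{607910}{3}$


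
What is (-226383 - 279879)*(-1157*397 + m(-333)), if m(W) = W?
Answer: 232709403444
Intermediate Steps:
(-226383 - 279879)*(-1157*397 + m(-333)) = (-226383 - 279879)*(-1157*397 - 333) = -506262*(-459329 - 333) = -506262*(-459662) = 232709403444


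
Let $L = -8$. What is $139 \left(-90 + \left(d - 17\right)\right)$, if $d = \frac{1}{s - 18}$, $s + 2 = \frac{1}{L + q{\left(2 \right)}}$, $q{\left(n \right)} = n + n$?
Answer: $- \frac{1205269}{81} \approx -14880.0$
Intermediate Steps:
$q{\left(n \right)} = 2 n$
$s = - \frac{9}{4}$ ($s = -2 + \frac{1}{-8 + 2 \cdot 2} = -2 + \frac{1}{-8 + 4} = -2 + \frac{1}{-4} = -2 - \frac{1}{4} = - \frac{9}{4} \approx -2.25$)
$d = - \frac{4}{81}$ ($d = \frac{1}{- \frac{9}{4} - 18} = \frac{1}{- \frac{81}{4}} = - \frac{4}{81} \approx -0.049383$)
$139 \left(-90 + \left(d - 17\right)\right) = 139 \left(-90 - \frac{1381}{81}\right) = 139 \left(- \frac{8671}{81}\right) = - \frac{1205269}{81}$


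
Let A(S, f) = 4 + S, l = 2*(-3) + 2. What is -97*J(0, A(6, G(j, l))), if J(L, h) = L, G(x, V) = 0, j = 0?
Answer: 0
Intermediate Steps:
l = -4 (l = -6 + 2 = -4)
-97*J(0, A(6, G(j, l))) = -97*0 = 0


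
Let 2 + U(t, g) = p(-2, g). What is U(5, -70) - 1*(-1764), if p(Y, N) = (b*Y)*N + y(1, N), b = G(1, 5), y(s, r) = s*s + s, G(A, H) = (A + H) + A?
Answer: 2744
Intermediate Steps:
G(A, H) = H + 2*A
y(s, r) = s + s**2 (y(s, r) = s**2 + s = s + s**2)
b = 7 (b = 5 + 2*1 = 5 + 2 = 7)
p(Y, N) = 2 + 7*N*Y (p(Y, N) = (7*Y)*N + 1*(1 + 1) = 7*N*Y + 1*2 = 7*N*Y + 2 = 2 + 7*N*Y)
U(t, g) = -14*g (U(t, g) = -2 + (2 + 7*g*(-2)) = -2 + (2 - 14*g) = -14*g)
U(5, -70) - 1*(-1764) = -14*(-70) - 1*(-1764) = 980 + 1764 = 2744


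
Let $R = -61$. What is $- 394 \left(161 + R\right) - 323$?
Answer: $-39723$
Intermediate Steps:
$- 394 \left(161 + R\right) - 323 = - 394 \left(161 - 61\right) - 323 = \left(-394\right) 100 - 323 = -39400 - 323 = -39723$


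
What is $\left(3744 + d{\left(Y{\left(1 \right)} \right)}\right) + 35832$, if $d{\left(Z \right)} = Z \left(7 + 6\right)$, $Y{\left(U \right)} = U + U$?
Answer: $39602$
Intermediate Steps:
$Y{\left(U \right)} = 2 U$
$d{\left(Z \right)} = 13 Z$ ($d{\left(Z \right)} = Z 13 = 13 Z$)
$\left(3744 + d{\left(Y{\left(1 \right)} \right)}\right) + 35832 = \left(3744 + 13 \cdot 2 \cdot 1\right) + 35832 = \left(3744 + 13 \cdot 2\right) + 35832 = \left(3744 + 26\right) + 35832 = 3770 + 35832 = 39602$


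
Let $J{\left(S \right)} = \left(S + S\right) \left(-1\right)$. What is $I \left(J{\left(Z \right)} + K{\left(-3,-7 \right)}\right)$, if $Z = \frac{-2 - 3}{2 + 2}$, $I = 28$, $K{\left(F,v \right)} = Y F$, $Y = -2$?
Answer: $238$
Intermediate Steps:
$K{\left(F,v \right)} = - 2 F$
$Z = - \frac{5}{4} \approx -1.25$
$J{\left(S \right)} = - 2 S$ ($J{\left(S \right)} = 2 S \left(-1\right) = - 2 S$)
$I \left(J{\left(Z \right)} + K{\left(-3,-7 \right)}\right) = 28 \left(\left(-2\right) \left(- \frac{5}{4}\right) - -6\right) = 28 \left(\frac{5}{2} + 6\right) = 28 \cdot \frac{17}{2} = 238$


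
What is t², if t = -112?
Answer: 12544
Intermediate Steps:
t² = (-112)² = 12544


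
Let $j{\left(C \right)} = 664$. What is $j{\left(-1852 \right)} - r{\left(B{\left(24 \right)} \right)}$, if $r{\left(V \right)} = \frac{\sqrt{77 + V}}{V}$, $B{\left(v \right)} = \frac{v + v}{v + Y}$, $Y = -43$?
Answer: $664 + \frac{\sqrt{26885}}{48} \approx 667.42$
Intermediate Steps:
$B{\left(v \right)} = \frac{2 v}{-43 + v}$ ($B{\left(v \right)} = \frac{v + v}{v - 43} = \frac{2 v}{-43 + v}$)
$r{\left(V \right)} = \frac{\sqrt{77 + V}}{V}$
$j{\left(-1852 \right)} - r{\left(B{\left(24 \right)} \right)} = 664 - \frac{\sqrt{77 + 2 \cdot 24 \frac{1}{-43 + 24}}}{2 \cdot 24 \frac{1}{-43 + 24}} = 664 - \frac{\sqrt{77 + 2 \cdot 24 \frac{1}{-19}}}{2 \cdot 24 \frac{1}{-19}} = 664 - \frac{\sqrt{77 + 2 \cdot 24 \left(- \frac{1}{19}\right)}}{2 \cdot 24 \left(- \frac{1}{19}\right)} = 664 - \frac{\sqrt{77 - \frac{48}{19}}}{- \frac{48}{19}} = 664 - - \frac{19 \sqrt{\frac{1415}{19}}}{48} = 664 - - \frac{19 \frac{\sqrt{26885}}{19}}{48} = 664 - - \frac{\sqrt{26885}}{48} = 664 + \frac{\sqrt{26885}}{48}$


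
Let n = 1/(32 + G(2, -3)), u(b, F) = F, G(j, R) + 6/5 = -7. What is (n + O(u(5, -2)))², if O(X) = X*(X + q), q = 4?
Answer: 221841/14161 ≈ 15.666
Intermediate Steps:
G(j, R) = -41/5 (G(j, R) = -6/5 - 7 = -41/5)
O(X) = X*(4 + X) (O(X) = X*(X + 4) = X*(4 + X))
n = 5/119 (n = 1/(32 - 41/5) = 1/(119/5) = 5/119 ≈ 0.042017)
(n + O(u(5, -2)))² = (5/119 - 2*(4 - 2))² = (5/119 - 2*2)² = (5/119 - 4)² = (-471/119)² = 221841/14161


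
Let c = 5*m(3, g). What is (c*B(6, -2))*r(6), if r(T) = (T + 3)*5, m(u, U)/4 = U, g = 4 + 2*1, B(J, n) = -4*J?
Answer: -129600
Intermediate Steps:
g = 6 (g = 4 + 2 = 6)
m(u, U) = 4*U
r(T) = 15 + 5*T (r(T) = (3 + T)*5 = 15 + 5*T)
c = 120 (c = 5*(4*6) = 5*24 = 120)
(c*B(6, -2))*r(6) = (120*(-4*6))*(15 + 5*6) = (120*(-24))*(15 + 30) = -2880*45 = -129600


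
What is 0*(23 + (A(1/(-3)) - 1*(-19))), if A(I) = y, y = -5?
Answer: 0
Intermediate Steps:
A(I) = -5
0*(23 + (A(1/(-3)) - 1*(-19))) = 0*(23 + (-5 - 1*(-19))) = 0*(23 + (-5 + 19)) = 0*(23 + 14) = 0*37 = 0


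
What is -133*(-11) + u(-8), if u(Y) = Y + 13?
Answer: 1468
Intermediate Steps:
u(Y) = 13 + Y
-133*(-11) + u(-8) = -133*(-11) + (13 - 8) = 1463 + 5 = 1468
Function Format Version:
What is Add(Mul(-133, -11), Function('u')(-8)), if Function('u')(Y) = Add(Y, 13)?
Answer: 1468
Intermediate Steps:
Function('u')(Y) = Add(13, Y)
Add(Mul(-133, -11), Function('u')(-8)) = Add(Mul(-133, -11), Add(13, -8)) = Add(1463, 5) = 1468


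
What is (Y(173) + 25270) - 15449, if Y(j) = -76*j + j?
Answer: -3154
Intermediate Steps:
Y(j) = -75*j
(Y(173) + 25270) - 15449 = (-75*173 + 25270) - 15449 = (-12975 + 25270) - 15449 = 12295 - 15449 = -3154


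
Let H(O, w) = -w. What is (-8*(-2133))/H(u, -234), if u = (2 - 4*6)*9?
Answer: 948/13 ≈ 72.923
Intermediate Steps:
u = -198 (u = (2 - 24)*9 = -22*9 = -198)
(-8*(-2133))/H(u, -234) = (-8*(-2133))/((-1*(-234))) = 17064/234 = 17064*(1/234) = 948/13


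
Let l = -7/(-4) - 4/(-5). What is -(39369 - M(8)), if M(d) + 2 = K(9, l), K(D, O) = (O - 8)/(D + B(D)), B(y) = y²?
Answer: -70867909/1800 ≈ -39371.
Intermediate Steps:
l = 51/20 (l = -7*(-¼) - 4*(-⅕) = 7/4 + ⅘ = 51/20 ≈ 2.5500)
K(D, O) = (-8 + O)/(D + D²) (K(D, O) = (O - 8)/(D + D²) = (-8 + O)/(D + D²))
M(d) = -3709/1800 (M(d) = -2 + (-8 + 51/20)/(9*(1 + 9)) = -2 + (⅑)*(-109/20)/10 = -2 + (⅑)*(⅒)*(-109/20) = -2 - 109/1800 = -3709/1800)
-(39369 - M(8)) = -(39369 - 1*(-3709/1800)) = -(39369 + 3709/1800) = -1*70867909/1800 = -70867909/1800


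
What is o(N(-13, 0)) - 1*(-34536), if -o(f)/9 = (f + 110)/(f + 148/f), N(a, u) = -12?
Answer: 2523774/73 ≈ 34572.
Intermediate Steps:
o(f) = -9*(110 + f)/(f + 148/f) (o(f) = -9*(f + 110)/(f + 148/f) = -9*(110 + f)/(f + 148/f))
o(N(-13, 0)) - 1*(-34536) = -9*(-12)*(110 - 12)/(148 + (-12)²) - 1*(-34536) = -9*(-12)*98/(148 + 144) + 34536 = -9*(-12)*98/292 + 34536 = -9*(-12)*1/292*98 + 34536 = 2646/73 + 34536 = 2523774/73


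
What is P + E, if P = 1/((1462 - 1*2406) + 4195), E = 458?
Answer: 1488959/3251 ≈ 458.00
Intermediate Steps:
P = 1/3251 (P = 1/((1462 - 2406) + 4195) = 1/(-944 + 4195) = 1/3251 ≈ 0.00030760)
P + E = 1/3251 + 458 = 1488959/3251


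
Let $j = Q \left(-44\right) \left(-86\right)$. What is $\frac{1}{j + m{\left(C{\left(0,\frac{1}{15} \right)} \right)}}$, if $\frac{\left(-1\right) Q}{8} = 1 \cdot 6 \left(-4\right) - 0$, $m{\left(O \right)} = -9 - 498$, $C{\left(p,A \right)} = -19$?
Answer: $\frac{1}{726021} \approx 1.3774 \cdot 10^{-6}$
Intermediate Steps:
$m{\left(O \right)} = -507$
$Q = 192$ ($Q = - 8 \left(1 \cdot 6 \left(-4\right) - 0\right) = - 8 \left(6 \left(-4\right) + 0\right) = - 8 \left(-24 + 0\right) = \left(-8\right) \left(-24\right) = 192$)
$j = 726528$ ($j = 192 \left(-44\right) \left(-86\right) = \left(-8448\right) \left(-86\right) = 726528$)
$\frac{1}{j + m{\left(C{\left(0,\frac{1}{15} \right)} \right)}} = \frac{1}{726528 - 507} = \frac{1}{726021}$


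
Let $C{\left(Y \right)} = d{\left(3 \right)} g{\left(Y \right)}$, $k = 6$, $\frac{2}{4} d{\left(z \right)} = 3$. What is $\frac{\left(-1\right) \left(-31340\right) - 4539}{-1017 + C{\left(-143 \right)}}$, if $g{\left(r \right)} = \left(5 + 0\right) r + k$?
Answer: $- \frac{26801}{5271} \approx -5.0846$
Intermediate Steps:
$d{\left(z \right)} = 6$ ($d{\left(z \right)} = 2 \cdot 3 = 6$)
$g{\left(r \right)} = 6 + 5 r$ ($g{\left(r \right)} = \left(5 + 0\right) r + 6 = 5 r + 6 = 6 + 5 r$)
$C{\left(Y \right)} = 36 + 30 Y$ ($C{\left(Y \right)} = 6 \left(6 + 5 Y\right) = 36 + 30 Y$)
$\frac{\left(-1\right) \left(-31340\right) - 4539}{-1017 + C{\left(-143 \right)}} = \frac{\left(-1\right) \left(-31340\right) - 4539}{-1017 + \left(36 + 30 \left(-143\right)\right)} = \frac{31340 - 4539}{-1017 + \left(36 - 4290\right)} = \frac{26801}{-1017 - 4254} = \frac{26801}{-5271} = 26801 \left(- \frac{1}{5271}\right) = - \frac{26801}{5271}$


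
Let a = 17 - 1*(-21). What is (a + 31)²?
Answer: 4761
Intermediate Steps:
a = 38 (a = 17 + 21 = 38)
(a + 31)² = (38 + 31)² = 69² = 4761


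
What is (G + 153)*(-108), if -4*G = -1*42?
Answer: -17658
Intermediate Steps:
G = 21/2 (G = -(-1)*42/4 = -1/4*(-42) = 21/2 ≈ 10.500)
(G + 153)*(-108) = (21/2 + 153)*(-108) = (327/2)*(-108) = -17658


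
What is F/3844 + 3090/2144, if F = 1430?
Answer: 1867985/1030192 ≈ 1.8132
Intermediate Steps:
F/3844 + 3090/2144 = 1430/3844 + 3090/2144 = 1430*(1/3844) + 3090*(1/2144) = 715/1922 + 1545/1072 = 1867985/1030192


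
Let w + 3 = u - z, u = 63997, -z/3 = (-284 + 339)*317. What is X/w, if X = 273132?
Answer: 273132/116299 ≈ 2.3485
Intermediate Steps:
z = -52305 (z = -3*(-284 + 339)*317 = -165*317 = -3*17435 = -52305)
w = 116299 (w = -3 + (63997 - 1*(-52305)) = -3 + (63997 + 52305) = -3 + 116302 = 116299)
X/w = 273132/116299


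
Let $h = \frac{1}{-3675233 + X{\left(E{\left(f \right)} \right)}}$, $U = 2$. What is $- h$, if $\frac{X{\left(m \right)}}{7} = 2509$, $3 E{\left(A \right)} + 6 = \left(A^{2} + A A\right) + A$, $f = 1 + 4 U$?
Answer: $\frac{1}{3657670} \approx 2.734 \cdot 10^{-7}$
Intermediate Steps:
$f = 9$ ($f = 1 + 4 \cdot 2 = 1 + 8 = 9$)
$E{\left(A \right)} = -2 + \frac{A}{3} + \frac{2 A^{2}}{3}$ ($E{\left(A \right)} = -2 + \frac{\left(A^{2} + A A\right) + A}{3} = -2 + \frac{\left(A^{2} + A^{2}\right) + A}{3} = -2 + \frac{2 A^{2} + A}{3} = -2 + \frac{A + 2 A^{2}}{3} = -2 + \left(\frac{A}{3} + \frac{2 A^{2}}{3}\right) = -2 + \frac{A}{3} + \frac{2 A^{2}}{3}$)
$X{\left(m \right)} = 17563$ ($X{\left(m \right)} = 7 \cdot 2509 = 17563$)
$h = - \frac{1}{3657670}$ ($h = \frac{1}{-3675233 + 17563} = \frac{1}{-3657670} = - \frac{1}{3657670} \approx -2.734 \cdot 10^{-7}$)
$- h = \left(-1\right) \left(- \frac{1}{3657670}\right) = \frac{1}{3657670}$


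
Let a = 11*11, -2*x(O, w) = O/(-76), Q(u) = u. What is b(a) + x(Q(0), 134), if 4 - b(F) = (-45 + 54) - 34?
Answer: 29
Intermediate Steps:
x(O, w) = O/152 (x(O, w) = -O/(2*(-76)) = -O*(-1)/(2*76) = -(-1)*O/152 = O/152)
a = 121
b(F) = 29 (b(F) = 4 - ((-45 + 54) - 34) = 4 - (9 - 34) = 4 - 1*(-25) = 4 + 25 = 29)
b(a) + x(Q(0), 134) = 29 + (1/152)*0 = 29 + 0 = 29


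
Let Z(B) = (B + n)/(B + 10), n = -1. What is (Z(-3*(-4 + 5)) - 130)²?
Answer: 835396/49 ≈ 17049.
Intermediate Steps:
Z(B) = (-1 + B)/(10 + B) (Z(B) = (B - 1)/(B + 10) = (-1 + B)/(10 + B))
(Z(-3*(-4 + 5)) - 130)² = ((-1 - 3*(-4 + 5))/(10 - 3*(-4 + 5)) - 130)² = ((-1 - 3*1)/(10 - 3*1) - 130)² = ((-1 - 3)/(10 - 3) - 130)² = (-4/7 - 130)² = (-914/7)² = 835396/49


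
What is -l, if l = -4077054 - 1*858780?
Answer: 4935834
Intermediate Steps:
l = -4935834 (l = -4077054 - 858780 = -4935834)
-l = -1*(-4935834) = 4935834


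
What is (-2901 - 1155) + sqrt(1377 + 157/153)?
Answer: -4056 + sqrt(3584246)/51 ≈ -4018.9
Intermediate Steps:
(-2901 - 1155) + sqrt(1377 + 157/153) = -4056 + sqrt(1377 + 157*(1/153)) = -4056 + sqrt(1377 + 157/153) = -4056 + sqrt(210838/153) = -4056 + sqrt(3584246)/51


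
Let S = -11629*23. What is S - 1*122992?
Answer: -390459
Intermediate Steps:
S = -267467
S - 1*122992 = -267467 - 1*122992 = -267467 - 122992 = -390459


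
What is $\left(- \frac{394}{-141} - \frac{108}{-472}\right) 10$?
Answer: $\frac{251495}{8319} \approx 30.231$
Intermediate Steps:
$\left(- \frac{394}{-141} - \frac{108}{-472}\right) 10 = \left(\left(-394\right) \left(- \frac{1}{141}\right) - - \frac{27}{118}\right) 10 = \left(\frac{394}{141} + \frac{27}{118}\right) 10 = \frac{50299}{16638} \cdot 10 = \frac{251495}{8319}$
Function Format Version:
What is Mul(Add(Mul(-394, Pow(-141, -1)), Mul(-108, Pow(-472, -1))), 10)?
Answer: Rational(251495, 8319) ≈ 30.231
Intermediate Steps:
Mul(Add(Mul(-394, Pow(-141, -1)), Mul(-108, Pow(-472, -1))), 10) = Mul(Add(Mul(-394, Rational(-1, 141)), Mul(-108, Rational(-1, 472))), 10) = Mul(Add(Rational(394, 141), Rational(27, 118)), 10) = Mul(Rational(50299, 16638), 10) = Rational(251495, 8319)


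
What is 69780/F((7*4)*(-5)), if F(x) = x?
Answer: -3489/7 ≈ -498.43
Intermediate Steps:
69780/F((7*4)*(-5)) = 69780/(((7*4)*(-5))) = 69780/((28*(-5))) = 69780/(-140) = 69780*(-1/140) = -3489/7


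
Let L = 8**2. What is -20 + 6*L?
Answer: 364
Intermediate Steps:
L = 64
-20 + 6*L = -20 + 6*64 = -20 + 384 = 364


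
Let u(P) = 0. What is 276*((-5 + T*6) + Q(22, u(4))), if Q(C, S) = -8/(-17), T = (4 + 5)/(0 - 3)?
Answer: -105708/17 ≈ -6218.1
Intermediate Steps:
T = -3 (T = 9/(-3) = 9*(-1/3) = -3)
Q(C, S) = 8/17 (Q(C, S) = -8*(-1/17) = 8/17)
276*((-5 + T*6) + Q(22, u(4))) = 276*((-5 - 3*6) + 8/17) = 276*((-5 - 18) + 8/17) = 276*(-23 + 8/17) = 276*(-383/17) = -105708/17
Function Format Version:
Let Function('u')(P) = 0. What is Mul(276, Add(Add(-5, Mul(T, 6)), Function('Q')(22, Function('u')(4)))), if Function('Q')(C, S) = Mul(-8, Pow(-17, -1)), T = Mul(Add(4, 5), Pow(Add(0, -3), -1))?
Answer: Rational(-105708, 17) ≈ -6218.1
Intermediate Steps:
T = -3 (T = Mul(9, Pow(-3, -1)) = Mul(9, Rational(-1, 3)) = -3)
Function('Q')(C, S) = Rational(8, 17) (Function('Q')(C, S) = Mul(-8, Rational(-1, 17)) = Rational(8, 17))
Mul(276, Add(Add(-5, Mul(T, 6)), Function('Q')(22, Function('u')(4)))) = Mul(276, Add(Add(-5, Mul(-3, 6)), Rational(8, 17))) = Mul(276, Add(Add(-5, -18), Rational(8, 17))) = Mul(276, Add(-23, Rational(8, 17))) = Mul(276, Rational(-383, 17)) = Rational(-105708, 17)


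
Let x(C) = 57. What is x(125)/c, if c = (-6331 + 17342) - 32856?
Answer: -57/21845 ≈ -0.0026093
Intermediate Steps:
c = -21845 (c = 11011 - 32856 = -21845)
x(125)/c = 57/(-21845) = 57*(-1/21845) = -57/21845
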